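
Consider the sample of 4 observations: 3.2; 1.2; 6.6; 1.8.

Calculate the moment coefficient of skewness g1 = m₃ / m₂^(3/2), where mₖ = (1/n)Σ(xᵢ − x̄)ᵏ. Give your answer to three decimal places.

0.779

x̄ = (3.2 + 1.2 + 6.6 + 1.8) / 4 = 3.2000
deviations (xᵢ − x̄): 0.0000, -2.0000, 3.4000, -1.4000
Σ(xᵢ − x̄)² = 17.5200 ⇒ m₂ = 17.5200/4 = 4.38000
Σ(xᵢ − x̄)³ = 28.5600 ⇒ m₃ = 28.5600/4 = 7.14000
m₂^(3/2) = 4.38000^(1.5) = 9.16666
g1 = m₃ / m₂^(3/2) = 7.14000 / 9.16666 ≈ 0.779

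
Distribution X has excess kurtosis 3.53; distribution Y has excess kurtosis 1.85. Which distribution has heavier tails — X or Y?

X

Higher excess kurtosis ⇒ heavier tails relative to the normal distribution.
3.53 vs 1.85: the larger is 3.53, so X has heavier tails.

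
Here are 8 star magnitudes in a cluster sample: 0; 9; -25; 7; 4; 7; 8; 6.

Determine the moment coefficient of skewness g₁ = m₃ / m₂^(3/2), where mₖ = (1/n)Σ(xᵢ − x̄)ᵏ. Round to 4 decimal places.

x̄ = (0 + 9 - 25 + 7 + 4 + 7 + 8 + 6) / 8 = 2.0000
deviations (xᵢ − x̄): -2.0000, 7.0000, -27.0000, 5.0000, 2.0000, 5.0000, 6.0000, 4.0000
Σ(xᵢ − x̄)² = 888.0000 ⇒ m₂ = 888.0000/8 = 111.00000
Σ(xᵢ − x̄)³ = -18810.0000 ⇒ m₃ = -18810.0000/8 = -2351.25000
m₂^(3/2) = 111.00000^(1.5) = 1169.45757
g₁ = m₃ / m₂^(3/2) = -2351.25000 / 1169.45757 ≈ -2.0105

-2.0105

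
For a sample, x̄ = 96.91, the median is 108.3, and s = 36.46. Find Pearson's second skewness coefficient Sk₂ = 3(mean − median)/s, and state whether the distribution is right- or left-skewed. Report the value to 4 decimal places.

Sk₂ = 3(96.91 − 108.3) / 36.46 = 3 × -11.3900 / 36.46
    = -34.1700 / 36.46 ≈ -0.9372
Sk₂ < 0 ⇒ mean < median ⇒ left-skewed (negative skew).

-0.9372, left-skewed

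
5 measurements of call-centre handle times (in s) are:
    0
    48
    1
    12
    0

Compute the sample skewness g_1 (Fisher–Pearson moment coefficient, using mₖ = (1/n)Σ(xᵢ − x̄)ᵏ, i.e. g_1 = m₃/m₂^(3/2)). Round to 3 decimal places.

x̄ = (0 + 48 + 1 + 12 + 0) / 5 = 12.2000
deviations (xᵢ − x̄): -12.2000, 35.8000, -11.2000, -0.2000, -12.2000
Σ(xᵢ − x̄)² = 1704.8000 ⇒ m₂ = 1704.8000/5 = 340.96000
Σ(xᵢ − x̄)³ = 40846.0800 ⇒ m₃ = 40846.0800/5 = 8169.21600
m₂^(3/2) = 340.96000^(1.5) = 6295.86125
g_1 = m₃ / m₂^(3/2) = 8169.21600 / 6295.86125 ≈ 1.298

1.298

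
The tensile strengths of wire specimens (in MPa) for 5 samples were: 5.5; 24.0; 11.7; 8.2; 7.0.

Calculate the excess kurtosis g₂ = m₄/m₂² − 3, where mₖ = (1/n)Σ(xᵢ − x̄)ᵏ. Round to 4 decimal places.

-0.2175

x̄ = 11.2800
Σ(xᵢ − x̄)² = 223.1880 ⇒ m₂ = 44.63760
Σ(xᵢ − x̄)⁴ = 27720.4301 ⇒ m₄ = 5544.08602
m₂² = 1992.51533
g₂ = m₄/m₂² − 3 = 2.78246 − 3 ≈ -0.2175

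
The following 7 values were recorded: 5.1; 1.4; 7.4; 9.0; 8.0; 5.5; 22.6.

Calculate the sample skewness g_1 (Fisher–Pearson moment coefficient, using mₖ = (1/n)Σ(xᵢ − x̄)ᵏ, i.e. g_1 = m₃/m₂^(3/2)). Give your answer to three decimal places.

x̄ = (5.1 + 1.4 + 7.4 + 9.0 + 8.0 + 5.5 + 22.6) / 7 = 8.4286
deviations (xᵢ − x̄): -3.3286, -7.0286, -1.0286, 0.5714, -0.4286, -2.9286, 14.1714
Σ(xᵢ − x̄)² = 271.4543 ⇒ m₂ = 271.4543/7 = 38.77918
Σ(xᵢ − x̄)³ = 2435.8463 ⇒ m₃ = 2435.8463/7 = 347.97805
m₂^(3/2) = 38.77918^(1.5) = 241.48936
g_1 = m₃ / m₂^(3/2) = 347.97805 / 241.48936 ≈ 1.441

1.441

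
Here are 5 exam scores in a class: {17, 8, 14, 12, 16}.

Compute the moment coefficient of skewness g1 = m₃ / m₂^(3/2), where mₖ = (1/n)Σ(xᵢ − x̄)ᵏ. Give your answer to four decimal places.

-0.5845

x̄ = (17 + 8 + 14 + 12 + 16) / 5 = 13.4000
deviations (xᵢ − x̄): 3.6000, -5.4000, 0.6000, -1.4000, 2.6000
Σ(xᵢ − x̄)² = 51.2000 ⇒ m₂ = 51.2000/5 = 10.24000
Σ(xᵢ − x̄)³ = -95.7600 ⇒ m₃ = -95.7600/5 = -19.15200
m₂^(3/2) = 10.24000^(1.5) = 32.76800
g1 = m₃ / m₂^(3/2) = -19.15200 / 32.76800 ≈ -0.5845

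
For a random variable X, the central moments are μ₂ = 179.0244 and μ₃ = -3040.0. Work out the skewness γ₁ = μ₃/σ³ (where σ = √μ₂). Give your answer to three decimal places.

σ = √μ₂ = √179.0244 = 13.38000
σ³ = μ₂^(3/2) = 2395.34647
γ₁ = μ₃/σ³ = -3040.0 / 2395.34647 ≈ -1.269

-1.269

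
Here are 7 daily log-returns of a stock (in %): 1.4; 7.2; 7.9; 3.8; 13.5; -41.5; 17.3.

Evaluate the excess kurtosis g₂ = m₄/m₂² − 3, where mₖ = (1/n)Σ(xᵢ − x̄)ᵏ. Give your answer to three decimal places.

1.504

x̄ = 1.3714
Σ(xᵢ − x̄)² = 2321.2743 ⇒ m₂ = 331.61061
Σ(xᵢ − x̄)⁴ = 3467112.8643 ⇒ m₄ = 495301.83776
m₂² = 109965.59815
g₂ = m₄/m₂² − 3 = 4.50415 − 3 ≈ 1.504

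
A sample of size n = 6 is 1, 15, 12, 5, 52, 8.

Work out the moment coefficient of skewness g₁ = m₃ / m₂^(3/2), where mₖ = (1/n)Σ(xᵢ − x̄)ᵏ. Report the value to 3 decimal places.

1.507

x̄ = (1 + 15 + 12 + 5 + 52 + 8) / 6 = 15.5000
deviations (xᵢ − x̄): -14.5000, -0.5000, -3.5000, -10.5000, 36.5000, -7.5000
Σ(xᵢ − x̄)² = 1721.5000 ⇒ m₂ = 1721.5000/6 = 286.91667
Σ(xᵢ − x̄)³ = 43956.0000 ⇒ m₃ = 43956.0000/6 = 7326.00000
m₂^(3/2) = 286.91667^(1.5) = 4859.97086
g₁ = m₃ / m₂^(3/2) = 7326.00000 / 4859.97086 ≈ 1.507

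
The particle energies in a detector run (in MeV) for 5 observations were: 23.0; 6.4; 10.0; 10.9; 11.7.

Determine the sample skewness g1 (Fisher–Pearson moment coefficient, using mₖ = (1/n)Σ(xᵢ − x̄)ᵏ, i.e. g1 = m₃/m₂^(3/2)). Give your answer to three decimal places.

x̄ = (23.0 + 6.4 + 10.0 + 10.9 + 11.7) / 5 = 12.4000
deviations (xᵢ − x̄): 10.6000, -6.0000, -2.4000, -1.5000, -0.7000
Σ(xᵢ − x̄)² = 156.8600 ⇒ m₂ = 156.8600/5 = 31.37200
Σ(xᵢ − x̄)³ = 957.4740 ⇒ m₃ = 957.4740/5 = 191.49480
m₂^(3/2) = 31.37200^(1.5) = 175.71681
g1 = m₃ / m₂^(3/2) = 191.49480 / 175.71681 ≈ 1.090

1.090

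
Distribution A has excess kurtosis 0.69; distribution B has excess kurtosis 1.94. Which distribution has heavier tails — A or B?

Higher excess kurtosis ⇒ heavier tails relative to the normal distribution.
0.69 vs 1.94: the larger is 1.94, so B has heavier tails.

B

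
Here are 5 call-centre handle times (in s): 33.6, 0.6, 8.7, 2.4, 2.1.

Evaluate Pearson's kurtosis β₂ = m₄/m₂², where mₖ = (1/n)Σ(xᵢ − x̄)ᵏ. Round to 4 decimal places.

2.9852

x̄ = 9.4800
Σ(xᵢ − x̄)² = 765.8280 ⇒ m₂ = 153.16560
Σ(xᵢ − x̄)⁴ = 350158.8659 ⇒ m₄ = 70031.77318
m₂² = 23459.70102
β₂ = m₄/m₂² = 70031.77318 / 23459.70102 ≈ 2.9852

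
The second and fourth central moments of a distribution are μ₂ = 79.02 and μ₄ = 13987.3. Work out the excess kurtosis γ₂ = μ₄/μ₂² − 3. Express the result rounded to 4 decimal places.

-0.7599

μ₂² = 79.02² = 6244.16040
μ₄/μ₂² = 13987.3 / 6244.16040 = 2.24006
γ₂ = 2.24006 − 3 ≈ -0.7599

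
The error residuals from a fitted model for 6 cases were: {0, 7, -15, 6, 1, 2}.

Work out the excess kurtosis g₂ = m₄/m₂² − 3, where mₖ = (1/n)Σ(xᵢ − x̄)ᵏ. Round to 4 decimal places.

0.4057

x̄ = 0.1667
Σ(xᵢ − x̄)² = 314.8333 ⇒ m₂ = 52.47222
Σ(xᵢ − x̄)⁴ = 56262.8194 ⇒ m₄ = 9377.13657
m₂² = 2753.33410
g₂ = m₄/m₂² − 3 = 3.40574 − 3 ≈ 0.4057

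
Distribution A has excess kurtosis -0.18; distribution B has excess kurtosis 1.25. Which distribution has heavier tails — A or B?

Higher excess kurtosis ⇒ heavier tails relative to the normal distribution.
-0.18 vs 1.25: the larger is 1.25, so B has heavier tails. (B is leptokurtic — heavier-than-normal tails; the other is platykurtic.)

B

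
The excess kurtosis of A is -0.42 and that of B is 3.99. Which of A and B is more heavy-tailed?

B

Higher excess kurtosis ⇒ heavier tails relative to the normal distribution.
-0.42 vs 3.99: the larger is 3.99, so B has heavier tails. (B is leptokurtic — heavier-than-normal tails; the other is platykurtic.)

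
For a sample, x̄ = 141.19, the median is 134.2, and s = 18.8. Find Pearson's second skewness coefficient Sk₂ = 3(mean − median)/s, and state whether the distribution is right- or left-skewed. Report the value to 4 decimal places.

Sk₂ = 3(141.19 − 134.2) / 18.8 = 3 × 6.9900 / 18.8
    = 20.9700 / 18.8 ≈ 1.1154
Sk₂ > 0 ⇒ mean > median ⇒ right-skewed (positive skew).

1.1154, right-skewed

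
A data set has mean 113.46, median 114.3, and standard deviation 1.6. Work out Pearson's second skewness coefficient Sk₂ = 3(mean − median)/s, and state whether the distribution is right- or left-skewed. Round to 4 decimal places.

-1.5750, left-skewed

Sk₂ = 3(113.46 − 114.3) / 1.6 = 3 × -0.8400 / 1.6
    = -2.5200 / 1.6 ≈ -1.5750
Sk₂ < 0 ⇒ mean < median ⇒ left-skewed (negative skew).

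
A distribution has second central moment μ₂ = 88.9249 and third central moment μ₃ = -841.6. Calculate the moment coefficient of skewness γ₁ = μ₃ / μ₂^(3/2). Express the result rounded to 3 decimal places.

-1.004

σ = √μ₂ = √88.9249 = 9.43000
σ³ = μ₂^(3/2) = 838.56181
γ₁ = μ₃/σ³ = -841.6 / 838.56181 ≈ -1.004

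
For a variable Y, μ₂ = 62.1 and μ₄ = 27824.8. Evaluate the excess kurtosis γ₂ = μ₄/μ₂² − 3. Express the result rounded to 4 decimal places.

μ₂² = 62.1² = 3856.41000
μ₄/μ₂² = 27824.8 / 3856.41000 = 7.21521
γ₂ = 7.21521 − 3 ≈ 4.2152

4.2152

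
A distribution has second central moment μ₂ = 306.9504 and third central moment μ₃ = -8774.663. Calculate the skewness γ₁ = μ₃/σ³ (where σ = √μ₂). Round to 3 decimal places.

σ = √μ₂ = √306.9504 = 17.52000
σ³ = μ₂^(3/2) = 5377.77101
γ₁ = μ₃/σ³ = -8774.663 / 5377.77101 ≈ -1.632

-1.632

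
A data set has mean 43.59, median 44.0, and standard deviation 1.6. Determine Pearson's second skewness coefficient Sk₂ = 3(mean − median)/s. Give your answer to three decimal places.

-0.769

Sk₂ = 3(43.59 − 44.0) / 1.6 = 3 × -0.4100 / 1.6
    = -1.2300 / 1.6 ≈ -0.769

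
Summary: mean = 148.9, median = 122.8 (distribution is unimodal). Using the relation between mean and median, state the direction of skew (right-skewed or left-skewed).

right-skewed

mean − median = 148.9 − 122.8 = 26.1
mean > median ⇒ the longer tail is on the right ⇒ right-skewed (positively skewed).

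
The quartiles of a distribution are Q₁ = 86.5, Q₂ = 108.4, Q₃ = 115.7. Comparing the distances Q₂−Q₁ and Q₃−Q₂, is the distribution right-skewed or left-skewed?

Q₂ − Q₁ = 21.9;  Q₃ − Q₂ = 7.3
Q₂ − Q₁ > Q₃ − Q₂ ⇒ the lower half is more spread out ⇒ left-skewed.

left-skewed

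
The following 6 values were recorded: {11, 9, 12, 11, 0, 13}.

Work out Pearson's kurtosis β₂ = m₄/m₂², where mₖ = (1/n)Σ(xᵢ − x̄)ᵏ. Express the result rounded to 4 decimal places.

x̄ = 9.3333
Σ(xᵢ − x̄)² = 113.3333 ⇒ m₂ = 18.88889
Σ(xᵢ − x̄)⁴ = 7835.1111 ⇒ m₄ = 1305.85185
m₂² = 356.79012
β₂ = m₄/m₂² = 1305.85185 / 356.79012 ≈ 3.6600

3.6600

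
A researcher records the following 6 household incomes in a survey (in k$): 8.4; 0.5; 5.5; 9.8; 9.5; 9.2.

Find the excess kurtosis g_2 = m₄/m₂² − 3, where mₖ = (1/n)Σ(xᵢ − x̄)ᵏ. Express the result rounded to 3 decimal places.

-0.093

x̄ = 7.1500
Σ(xᵢ − x̄)² = 65.2550 ⇒ m₂ = 10.87583
Σ(xᵢ − x̄)⁴ = 2062.9574 ⇒ m₄ = 343.82624
m₂² = 118.28375
g_2 = m₄/m₂² − 3 = 2.90679 − 3 ≈ -0.093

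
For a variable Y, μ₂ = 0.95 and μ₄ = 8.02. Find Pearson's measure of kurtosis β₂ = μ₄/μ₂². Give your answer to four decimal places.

8.8864

μ₂² = 0.95² = 0.90250
μ₄/μ₂² = 8.02 / 0.90250 = 8.88643
β₂ ≈ 8.8864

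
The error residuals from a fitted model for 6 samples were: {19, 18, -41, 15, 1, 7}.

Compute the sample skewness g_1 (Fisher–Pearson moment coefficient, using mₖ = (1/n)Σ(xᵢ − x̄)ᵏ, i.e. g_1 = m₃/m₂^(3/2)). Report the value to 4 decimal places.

x̄ = (19 + 18 - 41 + 15 + 1 + 7) / 6 = 3.1667
deviations (xᵢ − x̄): 15.8333, 14.8333, -44.1667, 11.8333, -2.1667, 3.8333
Σ(xᵢ − x̄)² = 2580.8333 ⇒ m₂ = 2580.8333/6 = 430.13889
Σ(xᵢ − x̄)³ = -77219.4444 ⇒ m₃ = -77219.4444/6 = -12869.90741
m₂^(3/2) = 430.13889^(1.5) = 8920.99022
g_1 = m₃ / m₂^(3/2) = -12869.90741 / 8920.99022 ≈ -1.4427

-1.4427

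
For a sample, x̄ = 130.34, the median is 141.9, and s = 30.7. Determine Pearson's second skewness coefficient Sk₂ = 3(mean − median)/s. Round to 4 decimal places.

-1.1296

Sk₂ = 3(130.34 − 141.9) / 30.7 = 3 × -11.5600 / 30.7
    = -34.6800 / 30.7 ≈ -1.1296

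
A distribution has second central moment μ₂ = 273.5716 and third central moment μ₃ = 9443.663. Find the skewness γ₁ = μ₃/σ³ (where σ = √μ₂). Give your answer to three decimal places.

σ = √μ₂ = √273.5716 = 16.54000
σ³ = μ₂^(3/2) = 4524.87426
γ₁ = μ₃/σ³ = 9443.663 / 4524.87426 ≈ 2.087

2.087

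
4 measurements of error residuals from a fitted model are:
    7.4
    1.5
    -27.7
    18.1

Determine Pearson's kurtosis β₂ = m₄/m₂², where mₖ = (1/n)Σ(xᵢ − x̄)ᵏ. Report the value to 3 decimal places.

x̄ = -0.1750
Σ(xᵢ − x̄)² = 1151.7875 ⇒ m₂ = 287.94687
Σ(xᵢ − x̄)⁴ = 688836.7134 ⇒ m₄ = 172209.17835
m₂² = 82913.40282
β₂ = m₄/m₂² = 172209.17835 / 82913.40282 ≈ 2.077

2.077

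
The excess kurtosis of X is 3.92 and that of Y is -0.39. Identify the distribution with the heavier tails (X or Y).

Higher excess kurtosis ⇒ heavier tails relative to the normal distribution.
3.92 vs -0.39: the larger is 3.92, so X has heavier tails. (X is leptokurtic — heavier-than-normal tails; the other is platykurtic.)

X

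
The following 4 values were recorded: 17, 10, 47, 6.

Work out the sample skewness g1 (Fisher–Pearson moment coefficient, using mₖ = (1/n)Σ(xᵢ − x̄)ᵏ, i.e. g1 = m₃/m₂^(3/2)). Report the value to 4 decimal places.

x̄ = (17 + 10 + 47 + 6) / 4 = 20.0000
deviations (xᵢ − x̄): -3.0000, -10.0000, 27.0000, -14.0000
Σ(xᵢ − x̄)² = 1034.0000 ⇒ m₂ = 1034.0000/4 = 258.50000
Σ(xᵢ − x̄)³ = 15912.0000 ⇒ m₃ = 15912.0000/4 = 3978.00000
m₂^(3/2) = 258.50000^(1.5) = 4156.14625
g1 = m₃ / m₂^(3/2) = 3978.00000 / 4156.14625 ≈ 0.9571

0.9571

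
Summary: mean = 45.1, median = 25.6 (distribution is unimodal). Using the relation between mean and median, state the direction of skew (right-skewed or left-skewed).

mean − median = 45.1 − 25.6 = 19.5
mean > median ⇒ the longer tail is on the right ⇒ right-skewed (positively skewed).

right-skewed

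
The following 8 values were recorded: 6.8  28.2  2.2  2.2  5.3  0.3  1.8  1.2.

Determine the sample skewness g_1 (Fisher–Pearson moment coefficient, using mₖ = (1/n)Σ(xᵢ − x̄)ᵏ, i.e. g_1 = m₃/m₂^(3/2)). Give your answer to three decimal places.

2.034

x̄ = (6.8 + 28.2 + 2.2 + 2.2 + 5.3 + 0.3 + 1.8 + 1.2) / 8 = 6.0000
deviations (xᵢ − x̄): 0.8000, 22.2000, -3.8000, -3.8000, -0.7000, -5.7000, -4.2000, -4.8000
Σ(xᵢ − x̄)² = 596.0200 ⇒ m₂ = 596.0200/8 = 74.50250
Σ(xᵢ − x̄)³ = 10461.6000 ⇒ m₃ = 10461.6000/8 = 1307.70000
m₂^(3/2) = 74.50250^(1.5) = 643.06707
g_1 = m₃ / m₂^(3/2) = 1307.70000 / 643.06707 ≈ 2.034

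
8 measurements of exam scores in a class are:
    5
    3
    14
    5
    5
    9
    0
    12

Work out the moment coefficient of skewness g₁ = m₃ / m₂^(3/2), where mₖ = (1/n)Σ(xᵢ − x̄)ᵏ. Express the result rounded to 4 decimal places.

0.3238

x̄ = (5 + 3 + 14 + 5 + 5 + 9 + 0 + 12) / 8 = 6.6250
deviations (xᵢ − x̄): -1.6250, -3.6250, 7.3750, -1.6250, -1.6250, 2.3750, -6.6250, 5.3750
Σ(xᵢ − x̄)² = 153.8750 ⇒ m₂ = 153.8750/8 = 19.23438
Σ(xᵢ − x̄)³ = 218.5313 ⇒ m₃ = 218.5313/8 = 27.31641
m₂^(3/2) = 19.23438^(1.5) = 84.35622
g₁ = m₃ / m₂^(3/2) = 27.31641 / 84.35622 ≈ 0.3238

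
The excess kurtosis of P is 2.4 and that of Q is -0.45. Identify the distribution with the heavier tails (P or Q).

P

Higher excess kurtosis ⇒ heavier tails relative to the normal distribution.
2.4 vs -0.45: the larger is 2.4, so P has heavier tails. (P is leptokurtic — heavier-than-normal tails; the other is platykurtic.)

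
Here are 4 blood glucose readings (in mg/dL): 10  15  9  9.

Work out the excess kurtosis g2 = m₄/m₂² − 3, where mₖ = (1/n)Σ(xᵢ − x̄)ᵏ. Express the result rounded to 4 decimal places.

x̄ = 10.7500
Σ(xᵢ − x̄)² = 24.7500 ⇒ m₂ = 6.18750
Σ(xᵢ − x̄)⁴ = 345.3281 ⇒ m₄ = 86.33203
m₂² = 38.28516
g2 = m₄/m₂² − 3 = 2.25497 − 3 ≈ -0.7450

-0.7450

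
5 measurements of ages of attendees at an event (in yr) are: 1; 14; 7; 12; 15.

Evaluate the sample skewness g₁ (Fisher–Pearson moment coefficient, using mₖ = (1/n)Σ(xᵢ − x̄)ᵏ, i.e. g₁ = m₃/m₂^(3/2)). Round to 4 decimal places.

-0.6830

x̄ = (1 + 14 + 7 + 12 + 15) / 5 = 9.8000
deviations (xᵢ − x̄): -8.8000, 4.2000, -2.8000, 2.2000, 5.2000
Σ(xᵢ − x̄)² = 134.8000 ⇒ m₂ = 134.8000/5 = 26.96000
Σ(xᵢ − x̄)³ = -478.0800 ⇒ m₃ = -478.0800/5 = -95.61600
m₂^(3/2) = 26.96000^(1.5) = 139.98446
g₁ = m₃ / m₂^(3/2) = -95.61600 / 139.98446 ≈ -0.6830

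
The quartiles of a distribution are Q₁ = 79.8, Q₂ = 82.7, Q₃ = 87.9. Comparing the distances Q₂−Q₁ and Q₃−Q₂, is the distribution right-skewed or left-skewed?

Q₂ − Q₁ = 2.9;  Q₃ − Q₂ = 5.2
Q₃ − Q₂ > Q₂ − Q₁ ⇒ the upper half is more spread out ⇒ right-skewed.

right-skewed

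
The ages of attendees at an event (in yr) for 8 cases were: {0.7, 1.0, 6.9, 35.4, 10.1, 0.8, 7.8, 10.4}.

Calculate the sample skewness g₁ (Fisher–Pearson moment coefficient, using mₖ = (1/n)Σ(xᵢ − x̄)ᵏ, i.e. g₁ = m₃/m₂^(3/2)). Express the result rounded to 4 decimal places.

x̄ = (0.7 + 1.0 + 6.9 + 35.4 + 10.1 + 0.8 + 7.8 + 10.4) / 8 = 9.1375
deviations (xᵢ − x̄): -8.4375, -8.1375, -2.2375, 26.2625, 0.9625, -8.3375, -1.3375, 1.2625
Σ(xᵢ − x̄)² = 905.9587 ⇒ m₂ = 905.9587/8 = 113.24484
Σ(xᵢ − x̄)³ = 16383.9462 ⇒ m₃ = 16383.9462/8 = 2047.99328
m₂^(3/2) = 113.24484^(1.5) = 1205.11268
g₁ = m₃ / m₂^(3/2) = 2047.99328 / 1205.11268 ≈ 1.6994

1.6994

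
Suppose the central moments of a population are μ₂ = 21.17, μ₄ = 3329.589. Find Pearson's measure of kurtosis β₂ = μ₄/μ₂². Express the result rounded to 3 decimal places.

μ₂² = 21.17² = 448.16890
μ₄/μ₂² = 3329.589 / 448.16890 = 7.42932
β₂ ≈ 7.429

7.429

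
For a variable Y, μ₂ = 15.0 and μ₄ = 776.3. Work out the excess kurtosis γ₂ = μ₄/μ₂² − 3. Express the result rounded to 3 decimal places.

μ₂² = 15.0² = 225.00000
μ₄/μ₂² = 776.3 / 225.00000 = 3.45022
γ₂ = 3.45022 − 3 ≈ 0.450

0.450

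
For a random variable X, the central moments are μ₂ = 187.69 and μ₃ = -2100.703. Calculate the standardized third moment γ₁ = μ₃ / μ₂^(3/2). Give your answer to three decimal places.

σ = √μ₂ = √187.69 = 13.70000
σ³ = μ₂^(3/2) = 2571.35300
γ₁ = μ₃/σ³ = -2100.703 / 2571.35300 ≈ -0.817

-0.817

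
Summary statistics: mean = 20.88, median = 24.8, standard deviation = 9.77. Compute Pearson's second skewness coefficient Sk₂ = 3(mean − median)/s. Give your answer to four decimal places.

-1.2037

Sk₂ = 3(20.88 − 24.8) / 9.77 = 3 × -3.9200 / 9.77
    = -11.7600 / 9.77 ≈ -1.2037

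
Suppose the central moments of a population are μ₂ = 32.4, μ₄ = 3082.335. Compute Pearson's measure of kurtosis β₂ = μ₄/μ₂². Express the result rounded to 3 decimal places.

2.936

μ₂² = 32.4² = 1049.76000
μ₄/μ₂² = 3082.335 / 1049.76000 = 2.93623
β₂ ≈ 2.936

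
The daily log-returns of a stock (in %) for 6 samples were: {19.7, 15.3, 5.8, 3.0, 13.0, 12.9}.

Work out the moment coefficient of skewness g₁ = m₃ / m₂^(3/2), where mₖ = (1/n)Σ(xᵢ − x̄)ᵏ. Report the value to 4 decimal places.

x̄ = (19.7 + 15.3 + 5.8 + 3.0 + 13.0 + 12.9) / 6 = 11.6167
deviations (xᵢ − x̄): 8.0833, 3.6833, -5.8167, -8.6167, 1.3833, 1.2833
Σ(xᵢ − x̄)² = 190.5483 ⇒ m₂ = 190.5483/6 = 31.75806
Σ(xᵢ − x̄)³ = -253.6604 ⇒ m₃ = -253.6604/6 = -42.27674
m₂^(3/2) = 31.75806^(1.5) = 178.97025
g₁ = m₃ / m₂^(3/2) = -42.27674 / 178.97025 ≈ -0.2362

-0.2362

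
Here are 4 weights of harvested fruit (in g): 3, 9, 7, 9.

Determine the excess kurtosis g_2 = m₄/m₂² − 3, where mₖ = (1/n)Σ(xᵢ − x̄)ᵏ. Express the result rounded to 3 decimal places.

x̄ = 7.0000
Σ(xᵢ − x̄)² = 24.0000 ⇒ m₂ = 6.00000
Σ(xᵢ − x̄)⁴ = 288.0000 ⇒ m₄ = 72.00000
m₂² = 36.00000
g_2 = m₄/m₂² − 3 = 2.00000 − 3 ≈ -1.000

-1.000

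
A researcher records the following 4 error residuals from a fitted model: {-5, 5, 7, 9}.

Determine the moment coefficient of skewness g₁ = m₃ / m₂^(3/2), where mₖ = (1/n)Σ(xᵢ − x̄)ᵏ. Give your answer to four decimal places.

-0.9221

x̄ = (-5 + 5 + 7 + 9) / 4 = 4.0000
deviations (xᵢ − x̄): -9.0000, 1.0000, 3.0000, 5.0000
Σ(xᵢ − x̄)² = 116.0000 ⇒ m₂ = 116.0000/4 = 29.00000
Σ(xᵢ − x̄)³ = -576.0000 ⇒ m₃ = -576.0000/4 = -144.00000
m₂^(3/2) = 29.00000^(1.5) = 156.16978
g₁ = m₃ / m₂^(3/2) = -144.00000 / 156.16978 ≈ -0.9221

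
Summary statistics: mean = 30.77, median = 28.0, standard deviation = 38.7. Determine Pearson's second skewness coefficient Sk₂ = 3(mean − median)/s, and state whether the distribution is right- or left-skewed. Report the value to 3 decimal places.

Sk₂ = 3(30.77 − 28.0) / 38.7 = 3 × 2.7700 / 38.7
    = 8.3100 / 38.7 ≈ 0.215
Sk₂ > 0 ⇒ mean > median ⇒ right-skewed (positive skew).

0.215, right-skewed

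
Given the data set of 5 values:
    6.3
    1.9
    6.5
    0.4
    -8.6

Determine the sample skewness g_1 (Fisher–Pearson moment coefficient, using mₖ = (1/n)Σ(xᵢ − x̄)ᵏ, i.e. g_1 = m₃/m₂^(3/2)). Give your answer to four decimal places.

x̄ = (6.3 + 1.9 + 6.5 + 0.4 - 8.6) / 5 = 1.3000
deviations (xᵢ − x̄): 5.0000, 0.6000, 5.2000, -0.9000, -9.9000
Σ(xᵢ − x̄)² = 151.2200 ⇒ m₂ = 151.2200/5 = 30.24400
Σ(xᵢ − x̄)³ = -705.2040 ⇒ m₃ = -705.2040/5 = -141.04080
m₂^(3/2) = 30.24400^(1.5) = 166.32550
g_1 = m₃ / m₂^(3/2) = -141.04080 / 166.32550 ≈ -0.8480

-0.8480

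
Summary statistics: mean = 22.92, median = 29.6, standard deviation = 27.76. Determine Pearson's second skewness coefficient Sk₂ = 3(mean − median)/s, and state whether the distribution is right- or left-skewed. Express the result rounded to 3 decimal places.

Sk₂ = 3(22.92 − 29.6) / 27.76 = 3 × -6.6800 / 27.76
    = -20.0400 / 27.76 ≈ -0.722
Sk₂ < 0 ⇒ mean < median ⇒ left-skewed (negative skew).

-0.722, left-skewed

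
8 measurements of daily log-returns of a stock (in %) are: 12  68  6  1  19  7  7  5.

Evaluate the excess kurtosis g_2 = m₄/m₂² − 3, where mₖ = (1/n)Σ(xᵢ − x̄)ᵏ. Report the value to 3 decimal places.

2.466

x̄ = 15.6250
Σ(xᵢ − x̄)² = 3335.8750 ⇒ m₂ = 416.98438
Σ(xᵢ − x̄)⁴ = 7603266.6191 ⇒ m₄ = 950408.32739
m₂² = 173875.96899
g_2 = m₄/m₂² − 3 = 5.46601 − 3 ≈ 2.466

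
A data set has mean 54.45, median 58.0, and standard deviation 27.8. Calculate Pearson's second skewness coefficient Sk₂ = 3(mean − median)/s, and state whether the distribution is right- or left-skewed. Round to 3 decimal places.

-0.383, left-skewed

Sk₂ = 3(54.45 − 58.0) / 27.8 = 3 × -3.5500 / 27.8
    = -10.6500 / 27.8 ≈ -0.383
Sk₂ < 0 ⇒ mean < median ⇒ left-skewed (negative skew).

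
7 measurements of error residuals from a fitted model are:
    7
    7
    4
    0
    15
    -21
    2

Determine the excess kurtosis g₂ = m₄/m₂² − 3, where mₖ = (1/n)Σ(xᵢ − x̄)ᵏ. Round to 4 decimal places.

x̄ = 2.0000
Σ(xᵢ − x̄)² = 756.0000 ⇒ m₂ = 108.00000
Σ(xᵢ − x̄)⁴ = 309684.0000 ⇒ m₄ = 44240.57143
m₂² = 11664.00000
g₂ = m₄/m₂² − 3 = 3.79292 − 3 ≈ 0.7929

0.7929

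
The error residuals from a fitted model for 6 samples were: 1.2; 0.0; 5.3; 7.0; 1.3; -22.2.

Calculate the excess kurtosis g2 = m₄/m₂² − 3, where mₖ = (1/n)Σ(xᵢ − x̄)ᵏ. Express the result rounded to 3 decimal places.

x̄ = -1.2333
Σ(xᵢ − x̄)² = 563.9333 ⇒ m₂ = 93.98889
Σ(xᵢ − x̄)⁴ = 199744.8427 ⇒ m₄ = 33290.80712
m₂² = 8833.91123
g2 = m₄/m₂² − 3 = 3.76852 − 3 ≈ 0.769

0.769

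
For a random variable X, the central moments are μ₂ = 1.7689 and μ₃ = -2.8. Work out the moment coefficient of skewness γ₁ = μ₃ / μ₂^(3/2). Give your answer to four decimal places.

-1.1902

σ = √μ₂ = √1.7689 = 1.33000
σ³ = μ₂^(3/2) = 2.35264
γ₁ = μ₃/σ³ = -2.8 / 2.35264 ≈ -1.1902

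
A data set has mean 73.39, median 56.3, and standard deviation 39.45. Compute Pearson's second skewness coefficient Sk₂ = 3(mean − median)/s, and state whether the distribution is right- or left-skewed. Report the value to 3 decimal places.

Sk₂ = 3(73.39 − 56.3) / 39.45 = 3 × 17.0900 / 39.45
    = 51.2700 / 39.45 ≈ 1.300
Sk₂ > 0 ⇒ mean > median ⇒ right-skewed (positive skew).

1.300, right-skewed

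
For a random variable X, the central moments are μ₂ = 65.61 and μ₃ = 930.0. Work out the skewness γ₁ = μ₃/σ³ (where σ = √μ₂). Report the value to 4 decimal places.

1.7500

σ = √μ₂ = √65.61 = 8.10000
σ³ = μ₂^(3/2) = 531.44100
γ₁ = μ₃/σ³ = 930.0 / 531.44100 ≈ 1.7500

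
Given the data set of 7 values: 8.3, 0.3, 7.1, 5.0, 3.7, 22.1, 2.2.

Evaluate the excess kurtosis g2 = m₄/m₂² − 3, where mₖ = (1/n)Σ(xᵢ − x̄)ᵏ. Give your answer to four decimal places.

x̄ = 6.9571
Σ(xᵢ − x̄)² = 312.5171 ⇒ m₂ = 44.64531
Σ(xᵢ − x̄)⁴ = 55187.9532 ⇒ m₄ = 7883.99331
m₂² = 1993.20336
g2 = m₄/m₂² − 3 = 3.95544 − 3 ≈ 0.9554

0.9554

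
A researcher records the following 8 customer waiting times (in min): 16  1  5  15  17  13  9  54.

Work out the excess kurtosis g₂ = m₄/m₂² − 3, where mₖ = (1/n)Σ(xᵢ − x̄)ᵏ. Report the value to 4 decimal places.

1.9202

x̄ = 16.2500
Σ(xᵢ − x̄)² = 1849.5000 ⇒ m₂ = 231.18750
Σ(xᵢ − x̄)⁴ = 2103783.6563 ⇒ m₄ = 262972.95703
m₂² = 53447.66016
g₂ = m₄/m₂² − 3 = 4.92020 − 3 ≈ 1.9202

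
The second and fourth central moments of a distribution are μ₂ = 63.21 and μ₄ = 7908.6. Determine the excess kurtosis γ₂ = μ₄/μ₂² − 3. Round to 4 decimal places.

-1.0206

μ₂² = 63.21² = 3995.50410
μ₄/μ₂² = 7908.6 / 3995.50410 = 1.97937
γ₂ = 1.97937 − 3 ≈ -1.0206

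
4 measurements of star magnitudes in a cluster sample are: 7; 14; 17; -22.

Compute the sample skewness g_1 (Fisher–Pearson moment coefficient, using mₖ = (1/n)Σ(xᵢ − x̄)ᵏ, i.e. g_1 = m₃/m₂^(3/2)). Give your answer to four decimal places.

x̄ = (7 + 14 + 17 - 22) / 4 = 4.0000
deviations (xᵢ − x̄): 3.0000, 10.0000, 13.0000, -26.0000
Σ(xᵢ − x̄)² = 954.0000 ⇒ m₂ = 954.0000/4 = 238.50000
Σ(xᵢ − x̄)³ = -14352.0000 ⇒ m₃ = -14352.0000/4 = -3588.00000
m₂^(3/2) = 238.50000^(1.5) = 3683.26168
g_1 = m₃ / m₂^(3/2) = -3588.00000 / 3683.26168 ≈ -0.9741

-0.9741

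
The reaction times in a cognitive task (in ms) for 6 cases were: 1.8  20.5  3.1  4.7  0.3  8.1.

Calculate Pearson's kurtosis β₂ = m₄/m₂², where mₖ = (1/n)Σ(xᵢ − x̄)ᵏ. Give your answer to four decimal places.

x̄ = 6.4167
Σ(xᵢ − x̄)² = 273.8483 ⇒ m₂ = 45.64139
Σ(xᵢ − x̄)⁴ = 41330.6340 ⇒ m₄ = 6888.43901
m₂² = 2083.13638
β₂ = m₄/m₂² = 6888.43901 / 2083.13638 ≈ 3.3068

3.3068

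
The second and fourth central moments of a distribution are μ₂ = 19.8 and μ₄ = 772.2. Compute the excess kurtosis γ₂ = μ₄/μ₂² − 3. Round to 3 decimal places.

μ₂² = 19.8² = 392.04000
μ₄/μ₂² = 772.2 / 392.04000 = 1.96970
γ₂ = 1.96970 − 3 ≈ -1.030

-1.030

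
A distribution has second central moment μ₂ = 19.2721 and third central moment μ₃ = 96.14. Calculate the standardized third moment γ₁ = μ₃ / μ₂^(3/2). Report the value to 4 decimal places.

1.1363

σ = √μ₂ = √19.2721 = 4.39000
σ³ = μ₂^(3/2) = 84.60452
γ₁ = μ₃/σ³ = 96.14 / 84.60452 ≈ 1.1363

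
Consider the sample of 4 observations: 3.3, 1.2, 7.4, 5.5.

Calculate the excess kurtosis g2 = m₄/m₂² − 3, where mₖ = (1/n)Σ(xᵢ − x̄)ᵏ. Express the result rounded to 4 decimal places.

-1.3960

x̄ = 4.3500
Σ(xᵢ − x̄)² = 21.6500 ⇒ m₂ = 5.41250
Σ(xᵢ − x̄)⁴ = 187.9570 ⇒ m₄ = 46.98926
m₂² = 29.29516
g2 = m₄/m₂² − 3 = 1.60399 − 3 ≈ -1.3960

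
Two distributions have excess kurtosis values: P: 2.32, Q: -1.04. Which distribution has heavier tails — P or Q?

P

Higher excess kurtosis ⇒ heavier tails relative to the normal distribution.
2.32 vs -1.04: the larger is 2.32, so P has heavier tails. (P is leptokurtic — heavier-than-normal tails; the other is platykurtic.)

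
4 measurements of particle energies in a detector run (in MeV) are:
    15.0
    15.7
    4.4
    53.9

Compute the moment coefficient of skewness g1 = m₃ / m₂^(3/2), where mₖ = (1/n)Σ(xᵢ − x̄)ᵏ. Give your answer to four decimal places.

x̄ = (15.0 + 15.7 + 4.4 + 53.9) / 4 = 22.2500
deviations (xᵢ − x̄): -7.2500, -6.5500, -17.8500, 31.6500
Σ(xᵢ − x̄)² = 1415.8100 ⇒ m₂ = 1415.8100/4 = 353.95250
Σ(xᵢ − x̄)³ = 25355.0160 ⇒ m₃ = 25355.0160/4 = 6338.75400
m₂^(3/2) = 353.95250^(1.5) = 6659.12974
g1 = m₃ / m₂^(3/2) = 6338.75400 / 6659.12974 ≈ 0.9519

0.9519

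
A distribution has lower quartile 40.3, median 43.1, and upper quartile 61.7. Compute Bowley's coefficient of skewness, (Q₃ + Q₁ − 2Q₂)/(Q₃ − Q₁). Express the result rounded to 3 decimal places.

0.738

numerator: Q₃ + Q₁ − 2Q₂ = 61.7 + 40.3 − 2×43.1 = 15.8000
denominator: Q₃ − Q₁ = 61.7 − 40.3 = 21.4000
Bowley skewness = 15.8000 / 21.4000 ≈ 0.738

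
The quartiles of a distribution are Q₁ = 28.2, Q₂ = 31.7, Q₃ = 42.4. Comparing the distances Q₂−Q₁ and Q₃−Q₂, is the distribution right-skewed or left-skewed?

right-skewed

Q₂ − Q₁ = 3.5;  Q₃ − Q₂ = 10.7
Q₃ − Q₂ > Q₂ − Q₁ ⇒ the upper half is more spread out ⇒ right-skewed.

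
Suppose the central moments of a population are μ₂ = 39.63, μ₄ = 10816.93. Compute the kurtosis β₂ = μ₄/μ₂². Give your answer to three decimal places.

μ₂² = 39.63² = 1570.53690
μ₄/μ₂² = 10816.93 / 1570.53690 = 6.88741
β₂ ≈ 6.887

6.887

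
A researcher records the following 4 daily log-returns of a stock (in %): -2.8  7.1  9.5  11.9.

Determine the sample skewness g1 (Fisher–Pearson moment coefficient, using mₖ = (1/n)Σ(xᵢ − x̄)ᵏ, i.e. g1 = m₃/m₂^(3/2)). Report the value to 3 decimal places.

x̄ = (-2.8 + 7.1 + 9.5 + 11.9) / 4 = 6.4250
deviations (xᵢ − x̄): -9.2250, 0.6750, 3.0750, 5.4750
Σ(xᵢ − x̄)² = 124.9875 ⇒ m₂ = 124.9875/4 = 31.24688
Σ(xᵢ − x̄)³ = -591.5531 ⇒ m₃ = -591.5531/4 = -147.88828
m₂^(3/2) = 31.24688^(1.5) = 174.66661
g1 = m₃ / m₂^(3/2) = -147.88828 / 174.66661 ≈ -0.847

-0.847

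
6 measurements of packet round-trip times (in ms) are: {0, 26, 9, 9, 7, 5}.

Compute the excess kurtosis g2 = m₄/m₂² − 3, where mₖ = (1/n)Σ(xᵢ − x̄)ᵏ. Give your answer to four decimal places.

0.3697

x̄ = 9.3333
Σ(xᵢ − x̄)² = 389.3333 ⇒ m₂ = 64.88889
Σ(xᵢ − x̄)⁴ = 85131.1111 ⇒ m₄ = 14188.51852
m₂² = 4210.56790
g2 = m₄/m₂² − 3 = 3.36974 − 3 ≈ 0.3697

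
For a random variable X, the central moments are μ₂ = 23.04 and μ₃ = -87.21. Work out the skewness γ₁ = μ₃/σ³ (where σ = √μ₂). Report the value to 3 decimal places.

σ = √μ₂ = √23.04 = 4.80000
σ³ = μ₂^(3/2) = 110.59200
γ₁ = μ₃/σ³ = -87.21 / 110.59200 ≈ -0.789

-0.789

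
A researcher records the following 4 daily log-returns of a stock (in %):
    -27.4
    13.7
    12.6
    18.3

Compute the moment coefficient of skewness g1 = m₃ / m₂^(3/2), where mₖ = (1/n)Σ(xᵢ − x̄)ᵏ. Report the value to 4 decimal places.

x̄ = (-27.4 + 13.7 + 12.6 + 18.3) / 4 = 4.3000
deviations (xᵢ − x̄): -31.7000, 9.4000, 8.3000, 14.0000
Σ(xᵢ − x̄)² = 1358.1400 ⇒ m₂ = 1358.1400/4 = 339.53500
Σ(xᵢ − x̄)³ = -27708.6420 ⇒ m₃ = -27708.6420/4 = -6927.16050
m₂^(3/2) = 339.53500^(1.5) = 6256.43336
g1 = m₃ / m₂^(3/2) = -6927.16050 / 6256.43336 ≈ -1.1072

-1.1072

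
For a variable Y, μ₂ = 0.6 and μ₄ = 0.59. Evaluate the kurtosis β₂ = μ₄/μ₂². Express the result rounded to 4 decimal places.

1.6389

μ₂² = 0.6² = 0.36000
μ₄/μ₂² = 0.59 / 0.36000 = 1.63889
β₂ ≈ 1.6389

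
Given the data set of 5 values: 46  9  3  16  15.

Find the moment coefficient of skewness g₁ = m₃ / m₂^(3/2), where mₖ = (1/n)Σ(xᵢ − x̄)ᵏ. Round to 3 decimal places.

x̄ = (46 + 9 + 3 + 16 + 15) / 5 = 17.8000
deviations (xᵢ − x̄): 28.2000, -8.8000, -14.8000, -1.8000, -2.8000
Σ(xᵢ − x̄)² = 1102.8000 ⇒ m₂ = 1102.8000/5 = 220.56000
Σ(xᵢ − x̄)³ = 18474.7200 ⇒ m₃ = 18474.7200/5 = 3694.94400
m₂^(3/2) = 220.56000^(1.5) = 3275.59447
g₁ = m₃ / m₂^(3/2) = 3694.94400 / 3275.59447 ≈ 1.128

1.128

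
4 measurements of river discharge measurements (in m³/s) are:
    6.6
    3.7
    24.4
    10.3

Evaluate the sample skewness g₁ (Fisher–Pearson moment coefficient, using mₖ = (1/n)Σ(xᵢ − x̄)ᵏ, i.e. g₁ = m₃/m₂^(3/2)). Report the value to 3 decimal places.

0.869

x̄ = (6.6 + 3.7 + 24.4 + 10.3) / 4 = 11.2500
deviations (xᵢ − x̄): -4.6500, -7.5500, 13.1500, -0.9500
Σ(xᵢ − x̄)² = 252.4500 ⇒ m₂ = 252.4500/4 = 63.11250
Σ(xᵢ − x̄)³ = 1742.1600 ⇒ m₃ = 1742.1600/4 = 435.54000
m₂^(3/2) = 63.11250^(1.5) = 501.38701
g₁ = m₃ / m₂^(3/2) = 435.54000 / 501.38701 ≈ 0.869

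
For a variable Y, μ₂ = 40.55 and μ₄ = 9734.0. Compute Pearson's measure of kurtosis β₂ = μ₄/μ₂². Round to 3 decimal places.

μ₂² = 40.55² = 1644.30250
μ₄/μ₂² = 9734.0 / 1644.30250 = 5.91984
β₂ ≈ 5.920

5.920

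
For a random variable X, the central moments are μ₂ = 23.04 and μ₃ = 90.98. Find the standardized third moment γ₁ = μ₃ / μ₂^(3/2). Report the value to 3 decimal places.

0.823

σ = √μ₂ = √23.04 = 4.80000
σ³ = μ₂^(3/2) = 110.59200
γ₁ = μ₃/σ³ = 90.98 / 110.59200 ≈ 0.823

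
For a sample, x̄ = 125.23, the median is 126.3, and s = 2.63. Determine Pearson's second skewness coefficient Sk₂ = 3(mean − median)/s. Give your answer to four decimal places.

Sk₂ = 3(125.23 − 126.3) / 2.63 = 3 × -1.0700 / 2.63
    = -3.2100 / 2.63 ≈ -1.2205

-1.2205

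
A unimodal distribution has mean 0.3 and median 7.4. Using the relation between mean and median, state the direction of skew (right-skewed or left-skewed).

left-skewed

mean − median = 0.3 − 7.4 = -7.1
mean < median ⇒ the longer tail is on the left ⇒ left-skewed (negatively skewed).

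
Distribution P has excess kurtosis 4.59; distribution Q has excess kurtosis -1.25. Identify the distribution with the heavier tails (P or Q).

P

Higher excess kurtosis ⇒ heavier tails relative to the normal distribution.
4.59 vs -1.25: the larger is 4.59, so P has heavier tails. (P is leptokurtic — heavier-than-normal tails; the other is platykurtic.)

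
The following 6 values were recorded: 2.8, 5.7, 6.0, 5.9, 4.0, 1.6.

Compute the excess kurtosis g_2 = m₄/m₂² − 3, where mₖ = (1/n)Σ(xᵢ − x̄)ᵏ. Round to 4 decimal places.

x̄ = 4.3333
Σ(xᵢ − x̄)² = 17.0333 ⇒ m₂ = 2.83889
Σ(xᵢ − x̄)⁴ = 78.5865 ⇒ m₄ = 13.09775
m₂² = 8.05929
g_2 = m₄/m₂² − 3 = 1.62517 − 3 ≈ -1.3748

-1.3748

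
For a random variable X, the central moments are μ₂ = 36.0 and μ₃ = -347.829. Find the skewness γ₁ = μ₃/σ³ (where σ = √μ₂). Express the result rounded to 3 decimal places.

σ = √μ₂ = √36.0 = 6.00000
σ³ = μ₂^(3/2) = 216.00000
γ₁ = μ₃/σ³ = -347.829 / 216.00000 ≈ -1.610

-1.610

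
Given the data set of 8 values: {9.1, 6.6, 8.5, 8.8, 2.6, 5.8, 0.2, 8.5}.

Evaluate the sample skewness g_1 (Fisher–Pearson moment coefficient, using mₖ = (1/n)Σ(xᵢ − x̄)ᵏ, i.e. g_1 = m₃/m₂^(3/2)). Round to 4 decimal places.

x̄ = (9.1 + 6.6 + 8.5 + 8.8 + 2.6 + 5.8 + 0.2 + 8.5) / 8 = 6.2625
deviations (xᵢ − x̄): 2.8375, 0.3375, 2.2375, 2.5375, -3.6625, -0.4625, -6.0625, 2.2375
Σ(xᵢ − x̄)² = 74.9988 ⇒ m₂ = 74.9988/8 = 9.37484
Σ(xᵢ − x̄)³ = -210.4212 ⇒ m₃ = -210.4212/8 = -26.30265
m₂^(3/2) = 9.37484^(1.5) = 28.70424
g_1 = m₃ / m₂^(3/2) = -26.30265 / 28.70424 ≈ -0.9163

-0.9163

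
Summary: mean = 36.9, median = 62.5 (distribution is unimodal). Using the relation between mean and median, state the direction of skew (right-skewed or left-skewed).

left-skewed

mean − median = 36.9 − 62.5 = -25.6
mean < median ⇒ the longer tail is on the left ⇒ left-skewed (negatively skewed).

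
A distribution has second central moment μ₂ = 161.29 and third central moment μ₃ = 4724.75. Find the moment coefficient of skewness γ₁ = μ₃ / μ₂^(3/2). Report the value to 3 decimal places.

2.307

σ = √μ₂ = √161.29 = 12.70000
σ³ = μ₂^(3/2) = 2048.38300
γ₁ = μ₃/σ³ = 4724.75 / 2048.38300 ≈ 2.307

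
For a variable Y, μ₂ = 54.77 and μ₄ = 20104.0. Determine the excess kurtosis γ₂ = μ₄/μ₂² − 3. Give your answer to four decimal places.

μ₂² = 54.77² = 2999.75290
μ₄/μ₂² = 20104.0 / 2999.75290 = 6.70189
γ₂ = 6.70189 − 3 ≈ 3.7019

3.7019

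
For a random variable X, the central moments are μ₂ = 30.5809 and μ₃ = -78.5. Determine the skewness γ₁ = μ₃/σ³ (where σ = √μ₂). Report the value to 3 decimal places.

σ = √μ₂ = √30.5809 = 5.53000
σ³ = μ₂^(3/2) = 169.11238
γ₁ = μ₃/σ³ = -78.5 / 169.11238 ≈ -0.464

-0.464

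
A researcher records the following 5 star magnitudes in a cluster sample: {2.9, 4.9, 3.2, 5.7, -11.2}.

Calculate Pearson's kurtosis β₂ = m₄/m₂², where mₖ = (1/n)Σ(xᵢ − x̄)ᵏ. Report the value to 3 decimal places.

x̄ = 1.1000
Σ(xᵢ − x̄)² = 194.5400 ⇒ m₂ = 38.90800
Σ(xᵢ − x̄)⁴ = 23574.8690 ⇒ m₄ = 4714.97380
m₂² = 1513.83246
β₂ = m₄/m₂² = 4714.97380 / 1513.83246 ≈ 3.115

3.115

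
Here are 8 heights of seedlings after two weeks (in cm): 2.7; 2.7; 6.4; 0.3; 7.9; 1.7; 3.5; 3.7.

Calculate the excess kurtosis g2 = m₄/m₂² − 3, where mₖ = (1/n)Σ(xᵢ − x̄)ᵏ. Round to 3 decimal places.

-0.634

x̄ = 3.6125
Σ(xᵢ − x̄)² = 42.4688 ⇒ m₂ = 5.30859
Σ(xᵢ − x̄)⁴ = 533.4619 ⇒ m₄ = 66.68273
m₂² = 28.18117
g2 = m₄/m₂² − 3 = 2.36622 − 3 ≈ -0.634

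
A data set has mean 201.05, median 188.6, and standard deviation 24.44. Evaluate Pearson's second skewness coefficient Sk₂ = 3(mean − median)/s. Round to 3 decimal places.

1.528

Sk₂ = 3(201.05 − 188.6) / 24.44 = 3 × 12.4500 / 24.44
    = 37.3500 / 24.44 ≈ 1.528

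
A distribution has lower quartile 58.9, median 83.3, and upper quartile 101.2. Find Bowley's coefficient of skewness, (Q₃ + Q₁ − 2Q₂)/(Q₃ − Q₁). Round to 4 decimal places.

-0.1537

numerator: Q₃ + Q₁ − 2Q₂ = 101.2 + 58.9 − 2×83.3 = -6.5000
denominator: Q₃ − Q₁ = 101.2 − 58.9 = 42.3000
Bowley skewness = -6.5000 / 42.3000 ≈ -0.1537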